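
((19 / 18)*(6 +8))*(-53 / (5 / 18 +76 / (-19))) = 14098 / 67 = 210.42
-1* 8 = -8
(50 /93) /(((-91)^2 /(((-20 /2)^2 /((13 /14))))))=10000 /1430247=0.01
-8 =-8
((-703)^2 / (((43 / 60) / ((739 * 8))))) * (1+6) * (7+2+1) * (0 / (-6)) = 0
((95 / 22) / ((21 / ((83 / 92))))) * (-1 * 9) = -23655 / 14168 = -1.67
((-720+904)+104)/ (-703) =-288/ 703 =-0.41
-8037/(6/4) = -5358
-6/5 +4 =14/5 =2.80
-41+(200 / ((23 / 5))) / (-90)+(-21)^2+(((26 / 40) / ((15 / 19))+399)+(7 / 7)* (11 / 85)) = 281333371 / 351900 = 799.47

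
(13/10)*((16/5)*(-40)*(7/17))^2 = 5218304/1445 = 3611.28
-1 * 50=-50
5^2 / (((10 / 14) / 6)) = 210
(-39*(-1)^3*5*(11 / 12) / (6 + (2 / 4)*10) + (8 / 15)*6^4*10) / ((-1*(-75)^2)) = -27713 / 22500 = -1.23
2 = 2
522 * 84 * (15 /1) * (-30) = -19731600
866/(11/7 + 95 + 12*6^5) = 3031/326930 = 0.01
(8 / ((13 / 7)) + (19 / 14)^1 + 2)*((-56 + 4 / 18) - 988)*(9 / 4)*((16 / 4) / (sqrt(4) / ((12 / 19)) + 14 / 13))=-5616270 / 331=-16967.58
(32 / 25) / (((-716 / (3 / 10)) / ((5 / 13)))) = -12 / 58175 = -0.00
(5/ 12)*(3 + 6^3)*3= 1095/ 4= 273.75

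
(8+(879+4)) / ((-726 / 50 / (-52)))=35100 / 11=3190.91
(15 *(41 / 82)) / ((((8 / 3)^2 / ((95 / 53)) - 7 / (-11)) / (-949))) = -133880175 / 86594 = -1546.07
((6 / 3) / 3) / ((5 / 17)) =34 / 15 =2.27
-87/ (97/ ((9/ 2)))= -783/ 194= -4.04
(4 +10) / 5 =14 / 5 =2.80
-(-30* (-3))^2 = -8100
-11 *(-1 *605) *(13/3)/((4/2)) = 86515/6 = 14419.17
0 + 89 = 89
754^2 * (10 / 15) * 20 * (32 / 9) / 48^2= 11697.86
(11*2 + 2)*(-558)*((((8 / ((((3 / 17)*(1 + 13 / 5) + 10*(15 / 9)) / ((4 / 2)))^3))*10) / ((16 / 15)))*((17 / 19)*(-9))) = 318514119581250 / 25496474813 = 12492.48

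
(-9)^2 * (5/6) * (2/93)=45/31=1.45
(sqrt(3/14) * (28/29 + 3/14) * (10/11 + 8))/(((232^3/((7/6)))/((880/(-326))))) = -16765 * sqrt(42)/88540264704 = -0.00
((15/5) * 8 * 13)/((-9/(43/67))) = -4472/201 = -22.25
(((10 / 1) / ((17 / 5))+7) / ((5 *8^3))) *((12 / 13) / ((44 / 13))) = 507 / 478720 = 0.00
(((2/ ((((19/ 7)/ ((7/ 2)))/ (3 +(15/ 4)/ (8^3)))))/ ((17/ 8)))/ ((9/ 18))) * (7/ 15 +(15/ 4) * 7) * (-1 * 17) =-161256991/ 48640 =-3315.32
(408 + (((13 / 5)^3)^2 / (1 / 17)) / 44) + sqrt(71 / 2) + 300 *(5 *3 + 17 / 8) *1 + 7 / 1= sqrt(142) / 2 + 3899399503 / 687500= 5677.81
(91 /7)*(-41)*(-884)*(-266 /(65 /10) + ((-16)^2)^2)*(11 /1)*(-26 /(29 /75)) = -661935124936800 /29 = -22825349135751.72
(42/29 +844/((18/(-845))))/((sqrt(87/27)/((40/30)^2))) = -39238.33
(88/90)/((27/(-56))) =-2464/1215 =-2.03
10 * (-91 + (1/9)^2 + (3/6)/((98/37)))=-7207615/7938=-907.99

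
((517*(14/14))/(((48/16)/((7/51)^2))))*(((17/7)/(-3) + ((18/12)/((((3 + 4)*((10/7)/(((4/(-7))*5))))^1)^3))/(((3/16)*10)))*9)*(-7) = 2202937/13005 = 169.39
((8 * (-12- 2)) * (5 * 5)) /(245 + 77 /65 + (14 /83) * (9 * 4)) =-1079000 /97209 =-11.10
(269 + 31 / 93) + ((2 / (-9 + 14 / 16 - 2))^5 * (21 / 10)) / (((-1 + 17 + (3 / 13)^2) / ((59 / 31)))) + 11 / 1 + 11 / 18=274622211443970793 / 977496761591010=280.94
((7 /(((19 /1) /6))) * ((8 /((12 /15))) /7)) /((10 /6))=36 /19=1.89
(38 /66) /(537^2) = 19 /9516177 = 0.00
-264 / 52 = -66 / 13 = -5.08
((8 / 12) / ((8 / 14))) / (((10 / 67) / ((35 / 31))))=3283 / 372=8.83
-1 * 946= -946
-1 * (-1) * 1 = 1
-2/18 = -1/9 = -0.11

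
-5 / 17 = -0.29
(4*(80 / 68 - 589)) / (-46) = 19986 / 391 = 51.12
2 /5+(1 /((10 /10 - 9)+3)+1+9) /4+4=137 /20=6.85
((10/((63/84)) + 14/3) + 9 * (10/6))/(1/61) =2013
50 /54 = 25 /27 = 0.93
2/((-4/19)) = -19/2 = -9.50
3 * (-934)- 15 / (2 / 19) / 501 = -935963 / 334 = -2802.28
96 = 96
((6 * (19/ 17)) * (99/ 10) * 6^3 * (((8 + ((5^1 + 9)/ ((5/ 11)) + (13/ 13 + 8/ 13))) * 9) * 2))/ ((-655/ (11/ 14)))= -316999858824/ 25332125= -12513.75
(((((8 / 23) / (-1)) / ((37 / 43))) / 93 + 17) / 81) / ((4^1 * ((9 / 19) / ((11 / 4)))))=281123183 / 923123952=0.30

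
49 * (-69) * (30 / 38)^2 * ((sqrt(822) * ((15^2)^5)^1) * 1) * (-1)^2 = -438672368408203125 * sqrt(822) / 361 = -34839265170643908.91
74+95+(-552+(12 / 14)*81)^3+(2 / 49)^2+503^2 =-269213882682 / 2401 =-112125732.06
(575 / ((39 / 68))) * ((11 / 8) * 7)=752675 / 78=9649.68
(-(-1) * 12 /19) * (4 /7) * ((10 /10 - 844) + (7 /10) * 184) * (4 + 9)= -2228304 /665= -3350.83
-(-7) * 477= 3339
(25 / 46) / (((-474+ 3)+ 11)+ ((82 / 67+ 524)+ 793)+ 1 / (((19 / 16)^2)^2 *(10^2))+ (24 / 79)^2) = 34058334491875 / 53788702722067558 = 0.00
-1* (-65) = 65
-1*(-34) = 34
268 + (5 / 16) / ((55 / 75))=47243 / 176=268.43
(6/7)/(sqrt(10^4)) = 3/350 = 0.01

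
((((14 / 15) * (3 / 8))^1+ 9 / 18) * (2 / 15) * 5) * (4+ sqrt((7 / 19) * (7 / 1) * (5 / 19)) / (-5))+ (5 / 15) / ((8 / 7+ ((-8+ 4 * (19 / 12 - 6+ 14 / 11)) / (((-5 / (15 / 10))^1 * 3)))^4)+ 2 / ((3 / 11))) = 74928047266078 / 32873371286505 - 119 * sqrt(5) / 2850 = 2.19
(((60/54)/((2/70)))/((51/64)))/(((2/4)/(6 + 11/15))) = 904960/1377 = 657.20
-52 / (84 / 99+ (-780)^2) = -429 / 5019307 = -0.00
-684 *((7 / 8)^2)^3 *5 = -100589895 / 65536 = -1534.88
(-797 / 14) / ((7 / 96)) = -38256 / 49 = -780.73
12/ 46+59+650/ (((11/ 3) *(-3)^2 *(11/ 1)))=509719/ 8349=61.05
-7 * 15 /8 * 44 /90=-6.42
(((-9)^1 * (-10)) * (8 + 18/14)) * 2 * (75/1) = 877500/7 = 125357.14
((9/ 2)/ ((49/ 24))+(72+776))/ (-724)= -10415/ 8869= -1.17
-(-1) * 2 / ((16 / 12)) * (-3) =-9 / 2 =-4.50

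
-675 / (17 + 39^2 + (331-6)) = -25 / 69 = -0.36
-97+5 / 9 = -868 / 9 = -96.44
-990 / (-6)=165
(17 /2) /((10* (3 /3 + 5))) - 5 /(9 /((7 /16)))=-73 /720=-0.10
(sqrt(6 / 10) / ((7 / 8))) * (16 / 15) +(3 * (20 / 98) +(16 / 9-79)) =-33785 / 441 +128 * sqrt(15) / 525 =-75.67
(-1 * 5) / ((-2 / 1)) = 5 / 2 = 2.50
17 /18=0.94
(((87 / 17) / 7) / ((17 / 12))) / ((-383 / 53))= -0.07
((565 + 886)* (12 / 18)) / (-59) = -16.40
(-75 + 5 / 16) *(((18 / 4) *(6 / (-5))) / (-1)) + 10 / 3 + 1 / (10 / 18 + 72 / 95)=-21519437 / 53904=-399.22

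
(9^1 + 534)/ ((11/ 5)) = 2715/ 11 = 246.82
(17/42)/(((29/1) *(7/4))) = 34/4263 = 0.01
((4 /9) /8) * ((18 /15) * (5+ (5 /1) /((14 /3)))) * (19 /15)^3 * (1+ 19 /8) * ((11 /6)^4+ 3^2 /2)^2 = 48873416232587 /70543872000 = 692.81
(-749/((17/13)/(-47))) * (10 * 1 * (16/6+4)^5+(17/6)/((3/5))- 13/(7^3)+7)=1435283242247881/404838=3545327371.07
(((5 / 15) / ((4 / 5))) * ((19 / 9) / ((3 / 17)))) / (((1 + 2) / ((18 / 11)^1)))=1615 / 594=2.72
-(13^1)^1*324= -4212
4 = 4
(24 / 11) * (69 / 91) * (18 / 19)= 29808 / 19019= 1.57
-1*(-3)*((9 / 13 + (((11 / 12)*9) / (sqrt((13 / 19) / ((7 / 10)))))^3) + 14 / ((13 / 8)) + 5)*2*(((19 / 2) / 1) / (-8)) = -272438397*sqrt(17290) / 8652800-5301 / 52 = -4242.03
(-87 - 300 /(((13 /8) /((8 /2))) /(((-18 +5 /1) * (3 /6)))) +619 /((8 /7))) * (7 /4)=9195.59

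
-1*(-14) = 14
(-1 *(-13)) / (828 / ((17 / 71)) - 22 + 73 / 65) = 0.00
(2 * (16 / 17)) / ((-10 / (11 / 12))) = -44 / 255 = -0.17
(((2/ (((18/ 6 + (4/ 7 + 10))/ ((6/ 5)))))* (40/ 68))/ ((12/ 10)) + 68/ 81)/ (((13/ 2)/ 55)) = 205040/ 26163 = 7.84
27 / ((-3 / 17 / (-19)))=2907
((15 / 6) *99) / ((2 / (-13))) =-1608.75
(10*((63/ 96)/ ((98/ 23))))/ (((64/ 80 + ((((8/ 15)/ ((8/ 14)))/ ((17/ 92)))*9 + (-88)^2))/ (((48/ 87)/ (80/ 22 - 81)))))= -4675/ 3315715928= -0.00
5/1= 5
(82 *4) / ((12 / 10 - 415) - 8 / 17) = -27880 / 35213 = -0.79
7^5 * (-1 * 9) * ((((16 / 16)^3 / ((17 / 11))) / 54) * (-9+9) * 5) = 0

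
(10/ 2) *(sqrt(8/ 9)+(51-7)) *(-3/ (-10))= sqrt(2)+66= 67.41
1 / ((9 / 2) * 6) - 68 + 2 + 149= 2242 / 27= 83.04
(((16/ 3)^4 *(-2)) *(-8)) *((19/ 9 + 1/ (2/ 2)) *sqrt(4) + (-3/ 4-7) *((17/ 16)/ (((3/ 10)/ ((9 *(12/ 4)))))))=-9513193.17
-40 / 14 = -20 / 7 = -2.86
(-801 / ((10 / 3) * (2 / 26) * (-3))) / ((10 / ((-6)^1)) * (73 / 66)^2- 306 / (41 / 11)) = -214583094 / 17338205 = -12.38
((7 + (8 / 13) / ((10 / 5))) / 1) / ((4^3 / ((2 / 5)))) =19 / 416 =0.05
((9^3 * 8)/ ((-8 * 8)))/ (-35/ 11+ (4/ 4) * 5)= -8019/ 160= -50.12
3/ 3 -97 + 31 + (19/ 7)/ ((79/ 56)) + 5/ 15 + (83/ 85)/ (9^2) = -62.73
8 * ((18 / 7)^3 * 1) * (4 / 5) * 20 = 2176.37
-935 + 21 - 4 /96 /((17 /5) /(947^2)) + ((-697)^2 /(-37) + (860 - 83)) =-24257.28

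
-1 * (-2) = 2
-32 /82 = -16 /41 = -0.39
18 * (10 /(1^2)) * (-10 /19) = -1800 /19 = -94.74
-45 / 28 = -1.61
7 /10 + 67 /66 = 1.72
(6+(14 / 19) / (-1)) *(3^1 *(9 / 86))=1.65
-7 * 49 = -343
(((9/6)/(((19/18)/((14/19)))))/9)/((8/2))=21/722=0.03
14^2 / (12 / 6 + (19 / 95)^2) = 4900 / 51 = 96.08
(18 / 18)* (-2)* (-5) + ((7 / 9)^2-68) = -4649 / 81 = -57.40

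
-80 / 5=-16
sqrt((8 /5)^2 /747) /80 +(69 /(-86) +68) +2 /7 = sqrt(83) /12450 +40625 /602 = 67.48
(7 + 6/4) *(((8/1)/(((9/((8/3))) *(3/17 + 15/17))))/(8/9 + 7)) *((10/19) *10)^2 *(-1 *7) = -467.72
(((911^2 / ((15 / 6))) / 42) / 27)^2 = 688768866241 / 8037225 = 85697.35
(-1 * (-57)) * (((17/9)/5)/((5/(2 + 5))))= 2261/75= 30.15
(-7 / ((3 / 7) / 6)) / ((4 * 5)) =-49 / 10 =-4.90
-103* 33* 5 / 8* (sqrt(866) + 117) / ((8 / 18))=-17895735 / 32 - 152955* sqrt(866) / 32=-699902.38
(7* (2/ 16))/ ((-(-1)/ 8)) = 7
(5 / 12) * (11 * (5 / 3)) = 275 / 36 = 7.64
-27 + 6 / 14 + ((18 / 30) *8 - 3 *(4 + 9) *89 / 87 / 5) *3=-36651 / 1015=-36.11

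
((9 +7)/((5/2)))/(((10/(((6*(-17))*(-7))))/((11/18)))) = 20944/75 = 279.25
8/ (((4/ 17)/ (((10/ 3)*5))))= 1700/ 3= 566.67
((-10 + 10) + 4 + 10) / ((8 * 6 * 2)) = 7 / 48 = 0.15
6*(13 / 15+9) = 296 / 5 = 59.20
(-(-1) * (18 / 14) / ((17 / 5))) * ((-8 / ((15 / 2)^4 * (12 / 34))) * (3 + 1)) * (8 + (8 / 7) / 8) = -4864 / 55125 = -0.09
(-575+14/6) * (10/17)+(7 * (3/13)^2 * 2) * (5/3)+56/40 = -14403217/43095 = -334.22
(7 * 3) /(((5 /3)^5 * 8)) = 5103 /25000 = 0.20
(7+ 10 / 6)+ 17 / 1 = 77 / 3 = 25.67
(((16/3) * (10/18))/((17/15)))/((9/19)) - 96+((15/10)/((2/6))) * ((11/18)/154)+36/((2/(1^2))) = -5587759/77112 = -72.46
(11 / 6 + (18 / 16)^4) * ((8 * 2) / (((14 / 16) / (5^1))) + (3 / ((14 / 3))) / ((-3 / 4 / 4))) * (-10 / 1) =-2321605 / 768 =-3022.92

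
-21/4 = -5.25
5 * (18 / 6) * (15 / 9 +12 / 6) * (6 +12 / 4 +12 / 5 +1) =682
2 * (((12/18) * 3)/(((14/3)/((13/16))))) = 39/56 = 0.70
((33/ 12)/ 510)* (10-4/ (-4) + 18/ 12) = 55/ 816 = 0.07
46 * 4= 184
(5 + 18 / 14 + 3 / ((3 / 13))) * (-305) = -5882.14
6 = 6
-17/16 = -1.06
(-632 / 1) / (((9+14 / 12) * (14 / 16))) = -30336 / 427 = -71.04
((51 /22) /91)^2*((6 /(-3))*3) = -7803 /2004002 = -0.00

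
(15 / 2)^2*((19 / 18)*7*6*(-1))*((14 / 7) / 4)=-9975 / 8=-1246.88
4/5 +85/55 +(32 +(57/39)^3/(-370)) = 307034393/8941790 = 34.34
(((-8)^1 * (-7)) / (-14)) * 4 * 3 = -48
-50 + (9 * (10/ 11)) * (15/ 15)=-460/ 11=-41.82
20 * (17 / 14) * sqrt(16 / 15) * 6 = 272 * sqrt(15) / 7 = 150.49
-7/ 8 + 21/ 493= -0.83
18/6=3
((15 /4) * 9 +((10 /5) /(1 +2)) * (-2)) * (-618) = -40067 /2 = -20033.50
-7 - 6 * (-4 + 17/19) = 221/19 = 11.63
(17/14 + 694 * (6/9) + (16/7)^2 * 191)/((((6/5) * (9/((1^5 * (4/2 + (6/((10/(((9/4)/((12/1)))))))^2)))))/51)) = 94106898589/6773760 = 13892.86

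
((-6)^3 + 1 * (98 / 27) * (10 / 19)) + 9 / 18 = -219143 / 1026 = -213.59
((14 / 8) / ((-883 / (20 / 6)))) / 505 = -7 / 535098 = -0.00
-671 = -671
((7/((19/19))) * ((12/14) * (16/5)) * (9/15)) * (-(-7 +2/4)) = 1872/25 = 74.88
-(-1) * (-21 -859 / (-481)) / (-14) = 4621 / 3367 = 1.37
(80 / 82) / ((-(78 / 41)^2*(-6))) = 205 / 4563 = 0.04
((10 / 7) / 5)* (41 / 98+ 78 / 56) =355 / 686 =0.52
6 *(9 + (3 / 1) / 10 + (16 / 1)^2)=7959 / 5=1591.80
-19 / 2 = -9.50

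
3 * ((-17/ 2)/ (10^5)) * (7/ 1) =-357/ 200000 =-0.00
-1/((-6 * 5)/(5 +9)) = 7/15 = 0.47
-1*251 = -251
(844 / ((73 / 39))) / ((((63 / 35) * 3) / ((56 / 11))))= 3072160 / 7227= 425.09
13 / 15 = 0.87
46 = 46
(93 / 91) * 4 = 372 / 91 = 4.09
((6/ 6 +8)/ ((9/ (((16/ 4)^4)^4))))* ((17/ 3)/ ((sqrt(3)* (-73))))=-73014444032* sqrt(3)/ 657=-192488168.57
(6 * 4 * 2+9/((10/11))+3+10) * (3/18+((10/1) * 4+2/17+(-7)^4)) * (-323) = -3354427181/60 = -55907119.68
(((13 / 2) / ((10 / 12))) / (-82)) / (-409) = 39 / 167690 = 0.00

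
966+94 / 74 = 35789 / 37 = 967.27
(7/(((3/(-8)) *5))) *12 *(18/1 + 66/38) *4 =-67200/19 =-3536.84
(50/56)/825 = 1/924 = 0.00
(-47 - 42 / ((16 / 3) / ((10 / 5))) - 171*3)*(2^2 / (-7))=329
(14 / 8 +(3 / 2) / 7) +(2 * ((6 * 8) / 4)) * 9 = 6103 / 28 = 217.96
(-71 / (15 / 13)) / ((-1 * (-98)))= -923 / 1470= -0.63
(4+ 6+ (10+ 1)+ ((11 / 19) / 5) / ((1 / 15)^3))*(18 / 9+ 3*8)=203424 / 19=10706.53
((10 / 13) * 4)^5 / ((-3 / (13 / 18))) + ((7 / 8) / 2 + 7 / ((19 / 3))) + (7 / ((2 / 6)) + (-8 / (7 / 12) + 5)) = -86261057231 / 1641000816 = -52.57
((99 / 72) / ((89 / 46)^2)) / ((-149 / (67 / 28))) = -389873 / 66092824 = -0.01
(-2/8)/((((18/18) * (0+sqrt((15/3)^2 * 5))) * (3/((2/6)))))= -sqrt(5)/900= -0.00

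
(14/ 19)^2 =196/ 361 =0.54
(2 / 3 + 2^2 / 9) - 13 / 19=73 / 171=0.43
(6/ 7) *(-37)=-222/ 7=-31.71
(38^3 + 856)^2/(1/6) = 18633659904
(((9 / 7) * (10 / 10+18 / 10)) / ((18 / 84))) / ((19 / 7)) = 588 / 95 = 6.19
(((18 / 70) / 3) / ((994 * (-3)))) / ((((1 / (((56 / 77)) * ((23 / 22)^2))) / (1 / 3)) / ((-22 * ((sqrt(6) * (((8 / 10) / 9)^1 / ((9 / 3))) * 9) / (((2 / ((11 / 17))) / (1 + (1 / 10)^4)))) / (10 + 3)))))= 5290529 * sqrt(6) / 4757315062500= 0.00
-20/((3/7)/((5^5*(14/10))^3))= -11723632812500/3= -3907877604166.67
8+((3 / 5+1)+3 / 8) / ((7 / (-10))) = 145 / 28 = 5.18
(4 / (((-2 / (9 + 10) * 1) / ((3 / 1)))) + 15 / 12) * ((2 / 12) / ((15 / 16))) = -902 / 45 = -20.04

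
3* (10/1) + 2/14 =211/7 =30.14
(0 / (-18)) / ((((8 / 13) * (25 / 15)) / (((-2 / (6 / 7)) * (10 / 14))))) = 0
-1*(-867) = 867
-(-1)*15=15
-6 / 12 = -1 / 2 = -0.50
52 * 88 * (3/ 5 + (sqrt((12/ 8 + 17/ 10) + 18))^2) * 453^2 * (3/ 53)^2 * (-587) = -540741284617248/ 14045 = -38500625462.25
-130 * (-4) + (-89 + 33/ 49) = 21152/ 49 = 431.67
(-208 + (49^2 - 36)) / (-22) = -2157 / 22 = -98.05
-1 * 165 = -165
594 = 594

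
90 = 90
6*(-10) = -60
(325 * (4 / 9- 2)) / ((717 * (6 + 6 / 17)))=-38675 / 348462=-0.11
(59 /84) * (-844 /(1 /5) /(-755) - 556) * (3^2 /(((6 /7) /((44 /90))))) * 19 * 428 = -36553128568 /2265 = -16138246.61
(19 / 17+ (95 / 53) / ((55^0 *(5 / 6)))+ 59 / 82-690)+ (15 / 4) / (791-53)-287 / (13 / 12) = -10960029967 / 11525592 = -950.93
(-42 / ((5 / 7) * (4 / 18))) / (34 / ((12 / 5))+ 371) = -7938 / 11555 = -0.69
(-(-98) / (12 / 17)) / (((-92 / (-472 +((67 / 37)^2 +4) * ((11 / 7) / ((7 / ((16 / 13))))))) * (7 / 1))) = 290314083 / 2865317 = 101.32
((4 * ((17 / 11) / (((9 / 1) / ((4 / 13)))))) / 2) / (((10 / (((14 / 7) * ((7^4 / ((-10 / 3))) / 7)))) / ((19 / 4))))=-110789 / 10725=-10.33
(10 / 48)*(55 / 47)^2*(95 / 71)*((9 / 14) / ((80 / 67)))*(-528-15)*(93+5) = -219554787375 / 20075392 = -10936.51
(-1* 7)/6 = -1.17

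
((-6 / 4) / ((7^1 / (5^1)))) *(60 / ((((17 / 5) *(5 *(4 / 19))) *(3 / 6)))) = -35.92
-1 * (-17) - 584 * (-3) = 1769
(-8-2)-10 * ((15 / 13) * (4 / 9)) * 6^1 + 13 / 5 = -38.17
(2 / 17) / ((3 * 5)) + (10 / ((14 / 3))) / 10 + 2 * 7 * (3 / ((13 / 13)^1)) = 42.22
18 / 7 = 2.57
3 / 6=1 / 2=0.50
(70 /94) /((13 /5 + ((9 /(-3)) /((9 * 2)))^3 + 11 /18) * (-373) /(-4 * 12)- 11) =1814400 /33908573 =0.05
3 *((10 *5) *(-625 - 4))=-94350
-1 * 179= -179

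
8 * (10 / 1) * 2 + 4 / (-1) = 156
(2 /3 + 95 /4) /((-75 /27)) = -879 /100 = -8.79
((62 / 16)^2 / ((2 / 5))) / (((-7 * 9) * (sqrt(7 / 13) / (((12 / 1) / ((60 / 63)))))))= -961 * sqrt(91) / 896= -10.23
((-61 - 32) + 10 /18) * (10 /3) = -8320 /27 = -308.15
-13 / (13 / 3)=-3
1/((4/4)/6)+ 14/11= 80/11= 7.27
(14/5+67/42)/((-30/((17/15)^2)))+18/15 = 1434253/1417500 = 1.01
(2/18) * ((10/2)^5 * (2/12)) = 3125/54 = 57.87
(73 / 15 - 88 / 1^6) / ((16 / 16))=-1247 / 15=-83.13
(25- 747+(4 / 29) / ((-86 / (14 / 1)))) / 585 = -900362 / 729495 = -1.23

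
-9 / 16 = -0.56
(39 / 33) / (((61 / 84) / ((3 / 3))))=1092 / 671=1.63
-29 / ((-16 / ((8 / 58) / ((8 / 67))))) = 67 / 32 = 2.09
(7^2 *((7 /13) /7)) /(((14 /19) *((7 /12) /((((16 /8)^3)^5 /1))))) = 3735552 /13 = 287350.15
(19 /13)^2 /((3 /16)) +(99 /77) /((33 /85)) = 14.70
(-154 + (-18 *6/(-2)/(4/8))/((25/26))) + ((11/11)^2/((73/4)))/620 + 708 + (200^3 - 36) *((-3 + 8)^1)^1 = 2263027513559/56575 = 40000486.32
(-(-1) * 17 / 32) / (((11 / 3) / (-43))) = -6.23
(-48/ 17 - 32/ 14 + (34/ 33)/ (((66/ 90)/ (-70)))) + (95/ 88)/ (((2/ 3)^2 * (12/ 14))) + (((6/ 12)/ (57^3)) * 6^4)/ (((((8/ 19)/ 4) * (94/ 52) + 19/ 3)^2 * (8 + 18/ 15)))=-236724004837498581/ 2352594316397248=-100.62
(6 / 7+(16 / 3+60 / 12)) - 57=-962 / 21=-45.81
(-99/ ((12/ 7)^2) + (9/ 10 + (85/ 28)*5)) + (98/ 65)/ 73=-9347113/ 531440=-17.59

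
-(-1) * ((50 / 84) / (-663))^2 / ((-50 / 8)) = -25 / 193849929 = -0.00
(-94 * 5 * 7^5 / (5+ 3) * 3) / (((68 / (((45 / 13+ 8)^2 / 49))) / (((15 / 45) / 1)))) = -1789511605 / 45968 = -38929.51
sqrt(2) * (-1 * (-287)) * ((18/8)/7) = 369 * sqrt(2)/4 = 130.46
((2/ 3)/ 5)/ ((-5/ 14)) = -28/ 75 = -0.37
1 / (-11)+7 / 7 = 0.91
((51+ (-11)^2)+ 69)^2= 58081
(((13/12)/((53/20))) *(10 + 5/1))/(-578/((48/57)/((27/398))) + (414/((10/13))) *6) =5174000/2685381687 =0.00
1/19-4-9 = -246/19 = -12.95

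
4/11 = 0.36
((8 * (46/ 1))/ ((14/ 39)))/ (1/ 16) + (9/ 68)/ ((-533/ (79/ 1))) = 4161386127/ 253708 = 16402.27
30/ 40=3/ 4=0.75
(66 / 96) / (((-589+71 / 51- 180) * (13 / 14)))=-3927 / 4071392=-0.00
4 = 4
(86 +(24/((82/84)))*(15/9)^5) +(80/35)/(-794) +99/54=2485694965/6152706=404.00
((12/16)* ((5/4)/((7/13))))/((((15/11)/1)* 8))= 143/896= 0.16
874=874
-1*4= -4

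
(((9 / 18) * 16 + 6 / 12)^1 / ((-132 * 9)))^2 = 289 / 5645376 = 0.00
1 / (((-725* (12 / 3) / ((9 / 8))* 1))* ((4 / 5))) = -9 / 18560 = -0.00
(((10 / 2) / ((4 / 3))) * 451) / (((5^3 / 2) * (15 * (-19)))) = -451 / 4750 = -0.09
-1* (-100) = 100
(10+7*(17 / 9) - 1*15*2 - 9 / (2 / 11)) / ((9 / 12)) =-2026 / 27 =-75.04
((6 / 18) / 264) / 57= 1 / 45144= 0.00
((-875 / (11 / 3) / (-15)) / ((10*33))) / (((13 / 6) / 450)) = 15750 / 1573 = 10.01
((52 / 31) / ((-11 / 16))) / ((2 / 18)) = -7488 / 341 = -21.96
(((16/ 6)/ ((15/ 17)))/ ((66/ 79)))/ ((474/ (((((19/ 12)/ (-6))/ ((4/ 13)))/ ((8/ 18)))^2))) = 1037153/ 36495360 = 0.03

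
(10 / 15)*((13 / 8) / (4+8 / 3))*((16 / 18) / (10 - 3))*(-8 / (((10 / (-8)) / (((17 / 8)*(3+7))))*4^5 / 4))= 221 / 20160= 0.01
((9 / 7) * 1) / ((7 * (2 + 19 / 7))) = 3 / 77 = 0.04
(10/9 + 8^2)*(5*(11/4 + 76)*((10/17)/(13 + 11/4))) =146500/153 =957.52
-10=-10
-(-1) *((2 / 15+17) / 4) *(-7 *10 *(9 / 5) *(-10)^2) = -53970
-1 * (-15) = 15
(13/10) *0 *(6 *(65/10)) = 0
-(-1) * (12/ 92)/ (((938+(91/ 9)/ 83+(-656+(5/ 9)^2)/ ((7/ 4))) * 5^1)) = 141183/ 3049351385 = 0.00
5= 5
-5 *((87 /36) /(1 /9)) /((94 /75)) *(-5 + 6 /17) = 2577375 /6392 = 403.22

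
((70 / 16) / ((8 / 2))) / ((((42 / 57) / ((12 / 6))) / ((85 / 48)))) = 8075 / 1536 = 5.26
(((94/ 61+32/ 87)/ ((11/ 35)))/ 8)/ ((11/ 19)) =3368225/ 2568588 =1.31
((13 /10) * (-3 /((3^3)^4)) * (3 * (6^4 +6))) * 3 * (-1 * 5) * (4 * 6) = 22568 /2187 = 10.32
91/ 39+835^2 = 2091682/ 3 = 697227.33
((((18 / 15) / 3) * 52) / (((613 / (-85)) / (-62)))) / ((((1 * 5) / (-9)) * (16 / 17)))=-1048203 / 3065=-341.99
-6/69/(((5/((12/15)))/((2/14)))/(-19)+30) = -152/48415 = -0.00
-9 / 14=-0.64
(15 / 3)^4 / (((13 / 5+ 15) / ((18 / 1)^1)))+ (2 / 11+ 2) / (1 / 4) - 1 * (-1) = 28553 / 44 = 648.93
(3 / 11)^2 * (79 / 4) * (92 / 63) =1817 / 847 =2.15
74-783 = -709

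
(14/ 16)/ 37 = 7/ 296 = 0.02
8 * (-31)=-248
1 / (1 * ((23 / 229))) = 229 / 23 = 9.96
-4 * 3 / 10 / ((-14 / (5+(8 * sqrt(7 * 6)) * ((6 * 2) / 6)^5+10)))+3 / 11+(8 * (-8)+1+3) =83.76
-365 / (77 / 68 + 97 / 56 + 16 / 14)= -9928 / 109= -91.08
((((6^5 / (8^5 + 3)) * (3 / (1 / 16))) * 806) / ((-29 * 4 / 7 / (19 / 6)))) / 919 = -1667143296 / 873379921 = -1.91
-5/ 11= -0.45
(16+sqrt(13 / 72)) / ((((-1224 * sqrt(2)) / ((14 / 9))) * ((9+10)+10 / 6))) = 7 * sqrt(2) * (-192 -sqrt(26)) / 2731968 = -0.00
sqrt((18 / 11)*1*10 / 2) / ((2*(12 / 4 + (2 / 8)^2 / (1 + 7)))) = 192*sqrt(110) / 4235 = 0.48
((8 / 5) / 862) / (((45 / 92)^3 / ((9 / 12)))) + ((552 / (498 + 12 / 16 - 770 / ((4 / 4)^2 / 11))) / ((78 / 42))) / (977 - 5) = 9192262984 / 775220574375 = 0.01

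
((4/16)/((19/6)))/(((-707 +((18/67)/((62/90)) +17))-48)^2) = 4313929/29729591640576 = 0.00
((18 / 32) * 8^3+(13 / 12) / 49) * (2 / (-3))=-169357 / 882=-192.01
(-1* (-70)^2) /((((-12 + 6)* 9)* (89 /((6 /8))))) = 1225 /1602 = 0.76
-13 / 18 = -0.72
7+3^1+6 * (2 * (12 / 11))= 254 / 11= 23.09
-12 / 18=-2 / 3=-0.67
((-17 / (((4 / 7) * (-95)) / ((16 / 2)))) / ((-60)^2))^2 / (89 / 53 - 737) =-750533 / 1139580252000000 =-0.00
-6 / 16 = -3 / 8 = -0.38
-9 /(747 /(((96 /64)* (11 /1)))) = -33 /166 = -0.20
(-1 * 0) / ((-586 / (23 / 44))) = 0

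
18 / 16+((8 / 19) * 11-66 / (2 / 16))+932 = 409.76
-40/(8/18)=-90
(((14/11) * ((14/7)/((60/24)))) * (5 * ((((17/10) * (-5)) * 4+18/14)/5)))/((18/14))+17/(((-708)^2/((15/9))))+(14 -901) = -75505224557/82708560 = -912.91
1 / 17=0.06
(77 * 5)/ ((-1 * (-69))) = 385/ 69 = 5.58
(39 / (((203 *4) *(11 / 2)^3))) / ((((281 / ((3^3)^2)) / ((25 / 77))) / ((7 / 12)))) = 236925 / 1670333126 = 0.00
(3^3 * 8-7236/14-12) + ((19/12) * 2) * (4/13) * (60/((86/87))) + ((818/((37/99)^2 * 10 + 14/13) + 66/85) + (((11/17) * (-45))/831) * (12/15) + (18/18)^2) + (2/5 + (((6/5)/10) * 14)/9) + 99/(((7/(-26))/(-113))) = 41631.01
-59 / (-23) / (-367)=-59 / 8441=-0.01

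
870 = 870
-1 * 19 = -19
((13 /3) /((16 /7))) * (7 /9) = 637 /432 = 1.47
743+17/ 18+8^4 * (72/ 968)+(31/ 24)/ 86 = 785660125/ 749232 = 1048.62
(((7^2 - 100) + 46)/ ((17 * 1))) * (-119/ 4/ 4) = 35/ 16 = 2.19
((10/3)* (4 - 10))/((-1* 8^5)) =5/8192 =0.00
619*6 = 3714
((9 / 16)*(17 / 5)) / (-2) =-153 / 160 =-0.96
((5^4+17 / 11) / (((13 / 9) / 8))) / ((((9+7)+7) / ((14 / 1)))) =6947136 / 3289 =2112.23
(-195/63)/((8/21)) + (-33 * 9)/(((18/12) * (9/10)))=-228.12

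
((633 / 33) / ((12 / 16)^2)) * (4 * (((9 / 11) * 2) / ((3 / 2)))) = 54016 / 363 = 148.80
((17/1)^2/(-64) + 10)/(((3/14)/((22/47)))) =9009/752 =11.98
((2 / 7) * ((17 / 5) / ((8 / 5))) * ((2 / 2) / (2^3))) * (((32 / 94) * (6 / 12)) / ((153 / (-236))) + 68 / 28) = 109031 / 663264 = 0.16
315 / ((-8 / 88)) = -3465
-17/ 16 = -1.06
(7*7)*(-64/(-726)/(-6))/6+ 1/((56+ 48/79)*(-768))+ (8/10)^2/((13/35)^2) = 219725606717/48622159872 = 4.52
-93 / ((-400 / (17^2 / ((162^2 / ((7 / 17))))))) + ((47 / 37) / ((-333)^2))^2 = 28394897702803 / 26933969551118400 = 0.00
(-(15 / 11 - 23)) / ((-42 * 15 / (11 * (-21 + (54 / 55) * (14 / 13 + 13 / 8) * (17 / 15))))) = 1458073 / 214500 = 6.80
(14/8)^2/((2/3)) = 147/32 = 4.59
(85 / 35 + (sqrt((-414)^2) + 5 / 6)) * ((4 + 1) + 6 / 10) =7010 / 3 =2336.67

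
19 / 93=0.20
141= 141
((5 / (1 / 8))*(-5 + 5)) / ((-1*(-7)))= 0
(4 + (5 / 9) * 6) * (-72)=-528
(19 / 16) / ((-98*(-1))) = 19 / 1568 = 0.01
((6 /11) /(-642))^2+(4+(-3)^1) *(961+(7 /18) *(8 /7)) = 11987251846 /12467961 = 961.44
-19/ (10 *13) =-19/ 130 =-0.15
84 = 84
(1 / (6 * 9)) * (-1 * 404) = -202 / 27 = -7.48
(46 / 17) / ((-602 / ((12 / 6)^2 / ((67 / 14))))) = -184 / 48977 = -0.00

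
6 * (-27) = -162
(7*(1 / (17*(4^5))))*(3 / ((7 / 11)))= 33 / 17408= 0.00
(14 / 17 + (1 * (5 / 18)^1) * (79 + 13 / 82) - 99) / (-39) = 1911709 / 978588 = 1.95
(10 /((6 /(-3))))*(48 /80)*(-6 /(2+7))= 2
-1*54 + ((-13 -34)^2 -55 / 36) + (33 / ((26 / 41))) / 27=2155.40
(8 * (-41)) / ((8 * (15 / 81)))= -1107 / 5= -221.40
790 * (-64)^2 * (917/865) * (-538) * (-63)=20114497880064/173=116268773873.20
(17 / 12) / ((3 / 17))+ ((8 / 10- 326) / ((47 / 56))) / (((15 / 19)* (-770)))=20159537 / 2326500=8.67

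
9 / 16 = 0.56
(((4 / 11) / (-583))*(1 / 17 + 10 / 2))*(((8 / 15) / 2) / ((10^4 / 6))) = -172 / 340690625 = -0.00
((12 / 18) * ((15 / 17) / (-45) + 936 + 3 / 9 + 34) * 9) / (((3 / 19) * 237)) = 1880468 / 12087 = 155.58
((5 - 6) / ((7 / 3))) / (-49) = 3 / 343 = 0.01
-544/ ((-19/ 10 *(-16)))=-340/ 19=-17.89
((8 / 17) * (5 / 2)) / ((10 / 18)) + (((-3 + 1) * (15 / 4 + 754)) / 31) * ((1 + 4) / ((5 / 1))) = -49295 / 1054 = -46.77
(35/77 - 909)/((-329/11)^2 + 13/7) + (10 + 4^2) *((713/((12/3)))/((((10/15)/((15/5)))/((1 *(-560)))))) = -4433676376969/379630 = -11678941.01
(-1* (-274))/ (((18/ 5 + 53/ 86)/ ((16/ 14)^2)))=7540480/ 88837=84.88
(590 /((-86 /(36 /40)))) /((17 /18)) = -6.54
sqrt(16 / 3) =4 * sqrt(3) / 3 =2.31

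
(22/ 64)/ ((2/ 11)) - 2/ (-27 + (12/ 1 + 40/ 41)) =74823/ 36800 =2.03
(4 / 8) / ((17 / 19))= 19 / 34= 0.56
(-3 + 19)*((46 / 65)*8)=5888 / 65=90.58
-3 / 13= -0.23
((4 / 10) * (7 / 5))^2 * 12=2352 / 625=3.76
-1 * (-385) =385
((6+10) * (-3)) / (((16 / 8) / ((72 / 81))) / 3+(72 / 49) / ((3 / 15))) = -3136 / 529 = -5.93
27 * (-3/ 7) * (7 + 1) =-648/ 7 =-92.57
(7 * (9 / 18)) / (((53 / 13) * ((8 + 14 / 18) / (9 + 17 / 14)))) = 16731 / 16748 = 1.00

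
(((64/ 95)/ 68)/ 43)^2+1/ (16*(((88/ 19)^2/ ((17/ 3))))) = 29596440607697/ 1792621274188800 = 0.02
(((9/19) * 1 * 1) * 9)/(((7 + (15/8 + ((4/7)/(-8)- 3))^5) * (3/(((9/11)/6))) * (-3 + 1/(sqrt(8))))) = -535311286272/37171655305675- 44609273856 * sqrt(2)/37171655305675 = -0.02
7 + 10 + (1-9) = 9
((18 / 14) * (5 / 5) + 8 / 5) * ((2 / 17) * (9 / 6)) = 0.51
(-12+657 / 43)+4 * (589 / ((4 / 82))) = 2076955 / 43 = 48301.28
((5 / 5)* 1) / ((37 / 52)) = 1.41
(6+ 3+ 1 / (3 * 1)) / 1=28 / 3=9.33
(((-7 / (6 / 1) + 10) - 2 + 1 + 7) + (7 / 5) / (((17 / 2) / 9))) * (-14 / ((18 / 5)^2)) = -291235 / 16524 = -17.62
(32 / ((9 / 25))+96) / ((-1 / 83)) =-138112 / 9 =-15345.78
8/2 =4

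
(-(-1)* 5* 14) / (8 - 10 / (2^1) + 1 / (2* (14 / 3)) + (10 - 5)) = 1960 / 227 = 8.63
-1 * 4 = -4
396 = 396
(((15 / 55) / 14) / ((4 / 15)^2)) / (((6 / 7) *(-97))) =-225 / 68288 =-0.00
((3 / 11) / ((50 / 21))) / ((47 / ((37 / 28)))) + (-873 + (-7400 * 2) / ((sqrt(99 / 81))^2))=-12982.09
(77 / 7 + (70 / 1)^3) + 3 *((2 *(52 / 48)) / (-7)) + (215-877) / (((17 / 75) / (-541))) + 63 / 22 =2517273982 / 1309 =1923051.17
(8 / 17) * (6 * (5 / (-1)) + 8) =-176 / 17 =-10.35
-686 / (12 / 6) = -343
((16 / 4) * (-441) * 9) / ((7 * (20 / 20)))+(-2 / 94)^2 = -5010011 / 2209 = -2268.00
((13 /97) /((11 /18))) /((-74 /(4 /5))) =-468 /197395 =-0.00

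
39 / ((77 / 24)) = 12.16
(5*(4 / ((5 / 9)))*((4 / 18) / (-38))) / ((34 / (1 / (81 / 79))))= -158 / 26163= -0.01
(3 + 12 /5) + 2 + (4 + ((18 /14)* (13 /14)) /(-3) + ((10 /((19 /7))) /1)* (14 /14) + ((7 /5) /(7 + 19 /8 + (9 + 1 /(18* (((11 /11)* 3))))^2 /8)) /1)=14.76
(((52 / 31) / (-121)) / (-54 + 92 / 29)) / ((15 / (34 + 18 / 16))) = 105937 / 165869220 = 0.00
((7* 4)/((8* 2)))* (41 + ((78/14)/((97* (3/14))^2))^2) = 71.75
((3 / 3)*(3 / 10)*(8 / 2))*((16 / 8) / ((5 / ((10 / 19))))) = 0.25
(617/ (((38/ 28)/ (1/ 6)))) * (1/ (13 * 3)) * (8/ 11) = 34552/ 24453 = 1.41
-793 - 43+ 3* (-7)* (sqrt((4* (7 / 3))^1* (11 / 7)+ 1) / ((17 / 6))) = -836 - 42* sqrt(141) / 17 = -865.34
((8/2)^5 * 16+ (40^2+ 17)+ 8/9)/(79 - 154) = -162017/675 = -240.03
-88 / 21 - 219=-4687 / 21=-223.19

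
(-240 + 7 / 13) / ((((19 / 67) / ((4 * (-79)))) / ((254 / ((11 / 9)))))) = 13696971336 / 247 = 55453325.25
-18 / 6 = -3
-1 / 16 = -0.06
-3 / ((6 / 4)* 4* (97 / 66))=-33 / 97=-0.34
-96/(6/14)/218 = -112/109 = -1.03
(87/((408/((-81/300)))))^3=-480048687/2515456000000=-0.00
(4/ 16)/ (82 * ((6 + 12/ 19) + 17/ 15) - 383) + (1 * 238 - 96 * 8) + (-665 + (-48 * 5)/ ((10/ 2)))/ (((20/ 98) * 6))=-1206453733/ 1084665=-1112.28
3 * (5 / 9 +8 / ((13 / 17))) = 1289 / 39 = 33.05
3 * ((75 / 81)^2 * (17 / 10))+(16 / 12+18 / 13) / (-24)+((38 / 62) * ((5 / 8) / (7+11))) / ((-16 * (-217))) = 23170619777 / 5440151808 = 4.26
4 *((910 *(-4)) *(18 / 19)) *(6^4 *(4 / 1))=-1358622720 / 19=-71506458.95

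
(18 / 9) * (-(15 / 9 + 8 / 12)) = -4.67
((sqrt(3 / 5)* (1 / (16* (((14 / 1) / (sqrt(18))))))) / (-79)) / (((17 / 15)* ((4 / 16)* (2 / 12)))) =-27* sqrt(30) / 37604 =-0.00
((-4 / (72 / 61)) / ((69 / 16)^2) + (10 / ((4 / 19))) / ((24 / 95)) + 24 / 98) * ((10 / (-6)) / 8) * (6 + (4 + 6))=-31592026055 / 50390424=-626.95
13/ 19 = 0.68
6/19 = 0.32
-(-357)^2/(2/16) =-1019592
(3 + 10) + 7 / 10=137 / 10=13.70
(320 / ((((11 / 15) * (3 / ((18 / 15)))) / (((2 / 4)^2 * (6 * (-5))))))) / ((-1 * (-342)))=-800 / 209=-3.83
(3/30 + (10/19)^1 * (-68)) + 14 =-4121/190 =-21.69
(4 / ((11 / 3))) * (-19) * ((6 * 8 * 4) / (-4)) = 10944 / 11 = 994.91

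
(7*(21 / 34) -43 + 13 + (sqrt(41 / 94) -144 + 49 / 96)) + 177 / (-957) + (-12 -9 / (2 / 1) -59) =-127471393 / 520608 + sqrt(3854) / 94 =-244.19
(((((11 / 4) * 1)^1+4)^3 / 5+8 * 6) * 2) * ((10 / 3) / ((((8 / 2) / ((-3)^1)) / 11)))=-385473 / 64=-6023.02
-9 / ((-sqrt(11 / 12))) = 18 * sqrt(33) / 11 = 9.40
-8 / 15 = -0.53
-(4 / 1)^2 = -16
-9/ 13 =-0.69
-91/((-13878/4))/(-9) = -182/62451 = -0.00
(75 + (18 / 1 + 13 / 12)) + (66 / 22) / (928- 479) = 506957 / 5388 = 94.09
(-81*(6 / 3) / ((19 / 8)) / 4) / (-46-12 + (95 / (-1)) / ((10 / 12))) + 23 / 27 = 20978 / 22059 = 0.95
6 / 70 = 3 / 35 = 0.09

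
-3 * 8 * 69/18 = -92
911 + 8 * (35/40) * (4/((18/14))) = 8395/9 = 932.78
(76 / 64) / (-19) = -1 / 16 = -0.06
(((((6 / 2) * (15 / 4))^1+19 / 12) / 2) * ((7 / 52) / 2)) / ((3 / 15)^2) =13475 / 1248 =10.80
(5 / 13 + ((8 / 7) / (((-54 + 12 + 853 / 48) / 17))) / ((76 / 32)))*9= 850347 / 2010827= 0.42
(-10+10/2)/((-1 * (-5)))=-1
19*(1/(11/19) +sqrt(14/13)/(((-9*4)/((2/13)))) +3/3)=570/11 - 19*sqrt(182)/3042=51.73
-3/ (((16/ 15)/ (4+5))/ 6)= -1215/ 8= -151.88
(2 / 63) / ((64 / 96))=1 / 21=0.05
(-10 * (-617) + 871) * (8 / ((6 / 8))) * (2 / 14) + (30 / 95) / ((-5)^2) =35674442 / 3325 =10729.16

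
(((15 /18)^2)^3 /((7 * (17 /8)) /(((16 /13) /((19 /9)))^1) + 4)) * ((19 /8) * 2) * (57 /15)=1128125 /5508162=0.20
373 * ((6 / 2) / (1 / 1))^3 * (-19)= -191349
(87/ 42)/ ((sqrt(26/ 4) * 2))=29 * sqrt(26)/ 364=0.41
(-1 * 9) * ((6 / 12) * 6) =-27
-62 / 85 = -0.73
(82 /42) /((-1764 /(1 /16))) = -41 /592704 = -0.00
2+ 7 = 9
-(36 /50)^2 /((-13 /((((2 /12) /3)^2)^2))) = 1 /2632500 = 0.00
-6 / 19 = -0.32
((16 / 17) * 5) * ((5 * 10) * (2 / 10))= 800 / 17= 47.06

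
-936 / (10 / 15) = -1404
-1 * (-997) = 997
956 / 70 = 478 / 35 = 13.66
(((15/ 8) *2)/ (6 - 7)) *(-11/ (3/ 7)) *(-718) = -138215/ 2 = -69107.50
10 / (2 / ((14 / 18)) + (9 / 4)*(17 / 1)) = 280 / 1143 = 0.24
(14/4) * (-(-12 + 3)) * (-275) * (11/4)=-190575/8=-23821.88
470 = 470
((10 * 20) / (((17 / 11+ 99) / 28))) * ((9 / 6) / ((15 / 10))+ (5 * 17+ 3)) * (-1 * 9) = -44612.66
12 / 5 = 2.40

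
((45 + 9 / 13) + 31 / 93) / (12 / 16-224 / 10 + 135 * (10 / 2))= 35900 / 509613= 0.07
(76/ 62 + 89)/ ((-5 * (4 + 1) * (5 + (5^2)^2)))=-2797/ 488250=-0.01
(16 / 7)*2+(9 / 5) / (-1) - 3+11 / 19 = 233 / 665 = 0.35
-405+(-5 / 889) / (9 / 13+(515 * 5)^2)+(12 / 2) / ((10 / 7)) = -400.80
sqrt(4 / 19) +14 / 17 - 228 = -3862 / 17 +2 * sqrt(19) / 19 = -226.72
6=6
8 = 8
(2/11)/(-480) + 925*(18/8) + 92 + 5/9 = 17216537/7920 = 2173.81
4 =4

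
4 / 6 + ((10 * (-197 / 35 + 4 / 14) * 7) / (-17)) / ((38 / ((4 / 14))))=332 / 399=0.83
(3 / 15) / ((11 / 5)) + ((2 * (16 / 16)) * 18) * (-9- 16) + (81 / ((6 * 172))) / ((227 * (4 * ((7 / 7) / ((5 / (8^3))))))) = -1583089891891 / 1759166464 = -899.91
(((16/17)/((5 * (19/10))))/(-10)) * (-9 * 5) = 144/323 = 0.45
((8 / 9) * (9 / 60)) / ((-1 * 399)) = -2 / 5985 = -0.00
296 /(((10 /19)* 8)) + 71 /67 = 47811 /670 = 71.36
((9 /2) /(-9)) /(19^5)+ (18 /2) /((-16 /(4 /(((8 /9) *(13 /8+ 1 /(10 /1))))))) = -1.47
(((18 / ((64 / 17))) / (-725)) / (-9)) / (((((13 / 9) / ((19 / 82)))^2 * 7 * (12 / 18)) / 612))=228167523 / 92272107200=0.00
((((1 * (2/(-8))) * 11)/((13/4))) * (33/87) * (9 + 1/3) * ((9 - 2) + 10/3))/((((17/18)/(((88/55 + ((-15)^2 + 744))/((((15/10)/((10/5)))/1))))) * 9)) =-4077607072/865215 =-4712.83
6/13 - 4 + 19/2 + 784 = 20539/26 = 789.96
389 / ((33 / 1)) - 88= -2515 / 33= -76.21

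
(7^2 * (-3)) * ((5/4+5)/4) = -3675/16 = -229.69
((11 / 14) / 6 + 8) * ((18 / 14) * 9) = 18441 / 196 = 94.09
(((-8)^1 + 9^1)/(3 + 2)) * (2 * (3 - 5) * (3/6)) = -2/5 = -0.40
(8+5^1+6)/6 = 19/6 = 3.17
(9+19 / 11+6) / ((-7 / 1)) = -184 / 77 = -2.39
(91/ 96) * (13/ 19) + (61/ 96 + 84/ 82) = 86315/ 37392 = 2.31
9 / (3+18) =3 / 7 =0.43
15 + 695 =710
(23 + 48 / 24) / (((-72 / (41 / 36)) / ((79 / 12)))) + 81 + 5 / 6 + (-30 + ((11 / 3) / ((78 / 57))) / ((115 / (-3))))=2285966887 / 46500480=49.16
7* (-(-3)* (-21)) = -441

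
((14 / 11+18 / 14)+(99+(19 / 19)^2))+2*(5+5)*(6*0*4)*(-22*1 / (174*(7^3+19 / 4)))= 7897 / 77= 102.56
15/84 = 5/28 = 0.18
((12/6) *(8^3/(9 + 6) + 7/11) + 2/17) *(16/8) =390776/2805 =139.31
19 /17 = 1.12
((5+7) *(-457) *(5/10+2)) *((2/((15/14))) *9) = -230328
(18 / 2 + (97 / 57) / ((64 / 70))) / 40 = 19811 / 72960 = 0.27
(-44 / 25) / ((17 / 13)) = -572 / 425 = -1.35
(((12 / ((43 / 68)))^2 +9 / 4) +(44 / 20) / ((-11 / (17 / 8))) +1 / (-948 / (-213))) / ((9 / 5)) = 705360311 / 3505704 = 201.20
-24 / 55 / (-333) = 8 / 6105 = 0.00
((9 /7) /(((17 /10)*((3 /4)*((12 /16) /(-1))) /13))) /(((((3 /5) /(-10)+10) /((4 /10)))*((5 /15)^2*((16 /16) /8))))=-2995200 /59143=-50.64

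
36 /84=3 /7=0.43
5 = 5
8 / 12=2 / 3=0.67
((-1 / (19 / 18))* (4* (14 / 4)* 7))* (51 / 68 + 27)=-48951 / 19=-2576.37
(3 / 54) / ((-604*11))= -1 / 119592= -0.00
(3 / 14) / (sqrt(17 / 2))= 3 * sqrt(34) / 238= 0.07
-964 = -964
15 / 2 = 7.50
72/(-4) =-18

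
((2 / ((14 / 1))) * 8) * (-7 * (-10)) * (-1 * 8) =-640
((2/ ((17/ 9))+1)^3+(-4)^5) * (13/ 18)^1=-21614827/ 29478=-733.25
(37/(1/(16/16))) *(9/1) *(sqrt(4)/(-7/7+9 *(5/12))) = 2664/11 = 242.18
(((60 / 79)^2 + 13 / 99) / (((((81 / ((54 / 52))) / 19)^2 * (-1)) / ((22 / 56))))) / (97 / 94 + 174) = -7423622411 / 78715277491032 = -0.00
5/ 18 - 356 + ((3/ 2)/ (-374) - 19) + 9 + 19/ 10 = -12246391/ 33660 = -363.83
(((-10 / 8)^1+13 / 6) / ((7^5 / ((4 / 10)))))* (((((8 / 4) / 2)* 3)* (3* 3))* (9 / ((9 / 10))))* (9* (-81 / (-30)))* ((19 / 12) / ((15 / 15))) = 0.23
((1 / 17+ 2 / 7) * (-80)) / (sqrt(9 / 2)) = -3280 * sqrt(2) / 357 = -12.99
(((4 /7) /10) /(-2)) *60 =-12 /7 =-1.71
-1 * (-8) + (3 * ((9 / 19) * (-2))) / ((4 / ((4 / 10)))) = 733 / 95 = 7.72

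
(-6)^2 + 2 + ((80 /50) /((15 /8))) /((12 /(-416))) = 8.42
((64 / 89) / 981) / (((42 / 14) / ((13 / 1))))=832 / 261927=0.00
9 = 9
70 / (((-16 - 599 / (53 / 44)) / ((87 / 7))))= -7685 / 4534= -1.69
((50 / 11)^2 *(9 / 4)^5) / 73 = 36905625 / 2261248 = 16.32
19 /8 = 2.38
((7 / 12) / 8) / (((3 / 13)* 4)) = 91 / 1152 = 0.08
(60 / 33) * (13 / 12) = 65 / 33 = 1.97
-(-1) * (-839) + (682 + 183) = 26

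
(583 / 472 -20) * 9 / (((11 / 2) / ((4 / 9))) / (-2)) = 17714 / 649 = 27.29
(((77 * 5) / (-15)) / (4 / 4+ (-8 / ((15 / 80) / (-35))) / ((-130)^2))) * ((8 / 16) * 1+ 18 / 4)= -325325 / 2759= -117.91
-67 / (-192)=0.35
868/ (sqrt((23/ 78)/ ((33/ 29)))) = 2604 * sqrt(190762)/ 667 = 1705.14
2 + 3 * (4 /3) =6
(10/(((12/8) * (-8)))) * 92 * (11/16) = -1265/24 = -52.71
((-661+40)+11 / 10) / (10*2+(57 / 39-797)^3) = 0.00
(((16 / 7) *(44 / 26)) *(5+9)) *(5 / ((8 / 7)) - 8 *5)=-25080 / 13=-1929.23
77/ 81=0.95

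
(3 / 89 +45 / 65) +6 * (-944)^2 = 6186266952 / 1157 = 5346816.73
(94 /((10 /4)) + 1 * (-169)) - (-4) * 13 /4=-118.40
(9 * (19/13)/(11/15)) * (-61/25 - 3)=-69768/715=-97.58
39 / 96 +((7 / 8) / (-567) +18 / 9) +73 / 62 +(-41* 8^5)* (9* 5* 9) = -43720538561449 / 80352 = -544112636.42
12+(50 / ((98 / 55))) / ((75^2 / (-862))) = 16978 / 2205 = 7.70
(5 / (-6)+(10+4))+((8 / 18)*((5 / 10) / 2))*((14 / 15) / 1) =3583 / 270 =13.27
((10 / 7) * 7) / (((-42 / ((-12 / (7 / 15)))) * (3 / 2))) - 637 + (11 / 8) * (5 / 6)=-1485929 / 2352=-631.77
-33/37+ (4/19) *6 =261/703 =0.37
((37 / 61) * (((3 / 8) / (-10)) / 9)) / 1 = -37 / 14640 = -0.00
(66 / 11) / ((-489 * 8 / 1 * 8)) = -1 / 5216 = -0.00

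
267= 267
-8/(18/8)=-32/9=-3.56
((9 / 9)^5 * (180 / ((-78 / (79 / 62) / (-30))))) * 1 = 35550 / 403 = 88.21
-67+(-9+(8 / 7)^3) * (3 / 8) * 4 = -53687 / 686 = -78.26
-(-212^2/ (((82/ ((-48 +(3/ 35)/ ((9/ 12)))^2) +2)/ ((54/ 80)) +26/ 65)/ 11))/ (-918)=-19726033960/ 125120493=-157.66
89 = 89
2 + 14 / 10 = 17 / 5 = 3.40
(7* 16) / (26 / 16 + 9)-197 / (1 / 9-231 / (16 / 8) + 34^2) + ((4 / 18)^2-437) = -55015427209 / 128962935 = -426.60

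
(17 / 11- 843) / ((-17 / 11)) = 9256 / 17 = 544.47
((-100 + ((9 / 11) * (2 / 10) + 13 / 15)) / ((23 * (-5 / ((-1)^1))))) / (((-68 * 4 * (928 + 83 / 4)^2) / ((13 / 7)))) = 1846 / 282783760875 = 0.00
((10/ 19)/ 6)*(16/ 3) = 0.47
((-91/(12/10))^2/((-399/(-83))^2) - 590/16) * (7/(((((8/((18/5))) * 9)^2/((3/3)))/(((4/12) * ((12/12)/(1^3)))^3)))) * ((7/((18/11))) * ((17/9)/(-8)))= -90871221133/654848686080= -0.14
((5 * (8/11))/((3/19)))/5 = 152/33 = 4.61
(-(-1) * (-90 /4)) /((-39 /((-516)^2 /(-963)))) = -221880 /1391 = -159.51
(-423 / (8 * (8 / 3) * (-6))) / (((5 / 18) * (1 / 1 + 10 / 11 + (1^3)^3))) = 41877 / 10240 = 4.09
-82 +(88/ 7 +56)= -94/ 7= -13.43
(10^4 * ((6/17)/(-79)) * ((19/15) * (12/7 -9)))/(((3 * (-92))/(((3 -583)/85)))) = 2204000/216223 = 10.19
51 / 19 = 2.68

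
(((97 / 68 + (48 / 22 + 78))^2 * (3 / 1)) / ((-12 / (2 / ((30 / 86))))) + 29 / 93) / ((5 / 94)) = -233445527948179 / 1300846800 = -179456.59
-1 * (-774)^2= -599076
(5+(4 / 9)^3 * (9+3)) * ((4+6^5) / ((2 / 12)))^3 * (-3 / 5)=-1108336016627200 / 3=-369445338875733.33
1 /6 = 0.17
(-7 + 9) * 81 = 162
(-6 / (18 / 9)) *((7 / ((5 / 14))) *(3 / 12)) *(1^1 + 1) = -147 / 5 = -29.40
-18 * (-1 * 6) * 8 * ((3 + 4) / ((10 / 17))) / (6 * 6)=1428 / 5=285.60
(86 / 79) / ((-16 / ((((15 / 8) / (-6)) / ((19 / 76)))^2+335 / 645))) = -4297 / 30336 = -0.14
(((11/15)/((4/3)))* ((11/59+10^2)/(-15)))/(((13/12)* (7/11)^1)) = -715231/134225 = -5.33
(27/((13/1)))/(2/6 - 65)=-81/2522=-0.03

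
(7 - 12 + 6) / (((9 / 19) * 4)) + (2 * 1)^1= 91 / 36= 2.53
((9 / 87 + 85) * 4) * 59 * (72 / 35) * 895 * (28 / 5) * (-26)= -780685341696 / 145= -5384036839.28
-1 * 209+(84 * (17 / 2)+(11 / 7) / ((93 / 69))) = 109838 / 217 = 506.17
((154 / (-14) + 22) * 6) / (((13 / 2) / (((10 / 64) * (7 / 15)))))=77 / 104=0.74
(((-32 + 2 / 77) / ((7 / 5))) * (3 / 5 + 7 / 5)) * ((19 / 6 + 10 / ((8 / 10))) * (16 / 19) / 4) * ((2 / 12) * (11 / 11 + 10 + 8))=-2314280 / 4851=-477.07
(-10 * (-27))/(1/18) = 4860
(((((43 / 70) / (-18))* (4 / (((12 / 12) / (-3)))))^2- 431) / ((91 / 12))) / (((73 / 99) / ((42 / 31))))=-3761941392 / 36038275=-104.39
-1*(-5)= 5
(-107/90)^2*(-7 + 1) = -11449/1350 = -8.48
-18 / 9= -2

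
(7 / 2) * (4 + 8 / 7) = 18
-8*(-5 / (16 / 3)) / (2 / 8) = 30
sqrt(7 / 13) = 0.73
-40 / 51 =-0.78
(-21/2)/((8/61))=-1281/16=-80.06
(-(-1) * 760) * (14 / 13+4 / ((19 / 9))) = 29360 / 13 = 2258.46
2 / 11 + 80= 882 / 11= 80.18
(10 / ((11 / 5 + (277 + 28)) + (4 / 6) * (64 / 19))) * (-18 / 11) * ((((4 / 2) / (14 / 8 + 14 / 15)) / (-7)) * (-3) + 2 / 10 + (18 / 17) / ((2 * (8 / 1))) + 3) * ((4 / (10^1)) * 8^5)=-360871877376 / 145206061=-2485.24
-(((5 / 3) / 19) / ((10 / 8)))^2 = -16 / 3249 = -0.00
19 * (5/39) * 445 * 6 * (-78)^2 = 39569400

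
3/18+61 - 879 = -4907/6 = -817.83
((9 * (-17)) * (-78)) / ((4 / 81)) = 483327 / 2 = 241663.50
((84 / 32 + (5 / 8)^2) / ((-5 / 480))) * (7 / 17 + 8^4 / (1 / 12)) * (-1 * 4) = 967614378 / 17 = 56918492.82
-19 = -19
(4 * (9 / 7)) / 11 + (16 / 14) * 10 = 916 / 77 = 11.90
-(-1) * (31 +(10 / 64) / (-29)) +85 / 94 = 31.90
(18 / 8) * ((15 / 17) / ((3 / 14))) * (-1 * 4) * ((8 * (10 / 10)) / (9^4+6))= -1680 / 37213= -0.05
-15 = -15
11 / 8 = 1.38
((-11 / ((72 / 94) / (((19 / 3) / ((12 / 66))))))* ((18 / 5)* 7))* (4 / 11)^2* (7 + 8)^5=-1265827500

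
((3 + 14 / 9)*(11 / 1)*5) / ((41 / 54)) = 330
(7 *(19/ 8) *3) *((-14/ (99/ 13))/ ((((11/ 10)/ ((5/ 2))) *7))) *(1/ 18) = -43225/ 26136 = -1.65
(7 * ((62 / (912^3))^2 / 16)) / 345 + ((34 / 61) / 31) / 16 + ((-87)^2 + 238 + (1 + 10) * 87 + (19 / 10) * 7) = 13179551856281481550284069493 / 1501549470671413413150720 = 8777.30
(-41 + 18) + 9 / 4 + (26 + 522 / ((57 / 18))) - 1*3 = 12699 / 76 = 167.09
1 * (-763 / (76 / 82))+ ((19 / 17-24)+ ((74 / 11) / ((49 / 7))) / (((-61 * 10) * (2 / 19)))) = -6418481837 / 7585655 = -846.13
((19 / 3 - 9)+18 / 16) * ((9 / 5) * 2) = -5.55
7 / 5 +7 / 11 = 112 / 55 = 2.04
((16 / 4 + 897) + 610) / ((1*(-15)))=-1511 / 15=-100.73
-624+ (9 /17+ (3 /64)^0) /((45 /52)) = -476008 /765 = -622.23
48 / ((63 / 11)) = 176 / 21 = 8.38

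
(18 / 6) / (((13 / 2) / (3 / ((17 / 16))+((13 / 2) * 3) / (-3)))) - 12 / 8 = -1413 / 442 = -3.20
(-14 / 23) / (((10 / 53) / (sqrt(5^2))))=-371 / 23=-16.13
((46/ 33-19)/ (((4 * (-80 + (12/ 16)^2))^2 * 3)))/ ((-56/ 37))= 6142/ 159928659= 0.00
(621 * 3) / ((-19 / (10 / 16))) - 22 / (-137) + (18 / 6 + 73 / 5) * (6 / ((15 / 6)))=-9830131 / 520600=-18.88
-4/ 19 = -0.21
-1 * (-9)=9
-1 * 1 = -1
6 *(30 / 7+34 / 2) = 894 / 7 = 127.71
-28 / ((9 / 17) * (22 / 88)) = -1904 / 9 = -211.56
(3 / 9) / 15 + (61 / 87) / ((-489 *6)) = 28057 / 1276290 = 0.02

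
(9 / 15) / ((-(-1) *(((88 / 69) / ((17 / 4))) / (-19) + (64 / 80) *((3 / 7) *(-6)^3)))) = -468027 / 57780224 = -0.01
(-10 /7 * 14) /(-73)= 20 /73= 0.27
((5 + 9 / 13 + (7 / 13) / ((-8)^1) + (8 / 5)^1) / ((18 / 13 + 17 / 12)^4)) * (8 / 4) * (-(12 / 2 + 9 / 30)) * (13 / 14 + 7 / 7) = -2599456337712 / 911728974025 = -2.85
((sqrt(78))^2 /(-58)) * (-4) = 156 /29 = 5.38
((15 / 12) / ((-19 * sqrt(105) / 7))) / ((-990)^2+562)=-sqrt(105) / 223590936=-0.00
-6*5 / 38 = -15 / 19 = -0.79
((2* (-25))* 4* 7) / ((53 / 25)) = -35000 / 53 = -660.38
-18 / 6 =-3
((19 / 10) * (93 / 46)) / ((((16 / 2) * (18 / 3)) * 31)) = 19 / 7360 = 0.00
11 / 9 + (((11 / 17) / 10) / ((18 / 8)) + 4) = 1339 / 255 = 5.25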